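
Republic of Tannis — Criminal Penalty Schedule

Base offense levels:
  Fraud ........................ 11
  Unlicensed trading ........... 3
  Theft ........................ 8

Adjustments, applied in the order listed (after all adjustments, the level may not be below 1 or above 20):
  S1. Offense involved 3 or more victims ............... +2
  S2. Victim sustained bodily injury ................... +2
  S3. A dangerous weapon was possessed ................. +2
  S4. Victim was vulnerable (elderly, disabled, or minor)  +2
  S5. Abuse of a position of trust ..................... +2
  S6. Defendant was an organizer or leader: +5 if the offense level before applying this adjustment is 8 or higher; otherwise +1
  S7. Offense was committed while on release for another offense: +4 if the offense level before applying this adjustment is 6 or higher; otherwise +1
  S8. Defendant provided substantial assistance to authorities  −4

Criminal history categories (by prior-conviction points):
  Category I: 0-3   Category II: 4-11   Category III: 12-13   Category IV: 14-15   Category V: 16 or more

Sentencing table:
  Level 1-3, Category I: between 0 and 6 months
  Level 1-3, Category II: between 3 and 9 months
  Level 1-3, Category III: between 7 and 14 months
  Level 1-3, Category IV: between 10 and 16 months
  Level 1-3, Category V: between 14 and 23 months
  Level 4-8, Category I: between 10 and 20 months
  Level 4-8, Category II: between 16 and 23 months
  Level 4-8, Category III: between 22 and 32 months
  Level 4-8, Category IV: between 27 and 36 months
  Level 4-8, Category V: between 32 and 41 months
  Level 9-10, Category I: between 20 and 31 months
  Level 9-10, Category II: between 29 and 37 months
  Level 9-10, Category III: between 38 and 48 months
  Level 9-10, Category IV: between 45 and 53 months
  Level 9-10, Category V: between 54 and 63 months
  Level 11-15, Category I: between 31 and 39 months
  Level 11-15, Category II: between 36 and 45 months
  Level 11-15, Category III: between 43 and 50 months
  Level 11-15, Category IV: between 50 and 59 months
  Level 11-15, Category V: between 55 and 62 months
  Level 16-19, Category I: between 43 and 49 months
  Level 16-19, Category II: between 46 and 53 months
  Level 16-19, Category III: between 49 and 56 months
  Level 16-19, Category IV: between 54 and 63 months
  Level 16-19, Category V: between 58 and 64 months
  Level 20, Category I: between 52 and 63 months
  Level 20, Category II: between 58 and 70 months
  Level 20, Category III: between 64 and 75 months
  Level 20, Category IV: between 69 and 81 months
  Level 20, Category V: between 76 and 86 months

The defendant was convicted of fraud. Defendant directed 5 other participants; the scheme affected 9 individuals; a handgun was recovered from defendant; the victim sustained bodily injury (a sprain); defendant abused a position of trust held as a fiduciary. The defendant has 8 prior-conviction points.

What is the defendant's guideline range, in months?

58-70 months

Base offense level for fraud: 11.
S1 applies: 11 + 2 = 13.
S2 applies: 13 + 2 = 15.
S3 applies: 15 + 2 = 17.
S4 does not apply.
S5 applies: 17 + 2 = 19.
S6 applies (level before this adjustment is 19 ≥ 8, so +5): 19 + 5 = 24.
S8 does not apply.
Level 24 exceeds the maximum of 20; capped at 20.
Final offense level: 20.
Criminal history: 8 prior points → Category II (4-11).
Level 20 falls in the 20 band.
Grid: Level 20 × Category II = 58-70 months.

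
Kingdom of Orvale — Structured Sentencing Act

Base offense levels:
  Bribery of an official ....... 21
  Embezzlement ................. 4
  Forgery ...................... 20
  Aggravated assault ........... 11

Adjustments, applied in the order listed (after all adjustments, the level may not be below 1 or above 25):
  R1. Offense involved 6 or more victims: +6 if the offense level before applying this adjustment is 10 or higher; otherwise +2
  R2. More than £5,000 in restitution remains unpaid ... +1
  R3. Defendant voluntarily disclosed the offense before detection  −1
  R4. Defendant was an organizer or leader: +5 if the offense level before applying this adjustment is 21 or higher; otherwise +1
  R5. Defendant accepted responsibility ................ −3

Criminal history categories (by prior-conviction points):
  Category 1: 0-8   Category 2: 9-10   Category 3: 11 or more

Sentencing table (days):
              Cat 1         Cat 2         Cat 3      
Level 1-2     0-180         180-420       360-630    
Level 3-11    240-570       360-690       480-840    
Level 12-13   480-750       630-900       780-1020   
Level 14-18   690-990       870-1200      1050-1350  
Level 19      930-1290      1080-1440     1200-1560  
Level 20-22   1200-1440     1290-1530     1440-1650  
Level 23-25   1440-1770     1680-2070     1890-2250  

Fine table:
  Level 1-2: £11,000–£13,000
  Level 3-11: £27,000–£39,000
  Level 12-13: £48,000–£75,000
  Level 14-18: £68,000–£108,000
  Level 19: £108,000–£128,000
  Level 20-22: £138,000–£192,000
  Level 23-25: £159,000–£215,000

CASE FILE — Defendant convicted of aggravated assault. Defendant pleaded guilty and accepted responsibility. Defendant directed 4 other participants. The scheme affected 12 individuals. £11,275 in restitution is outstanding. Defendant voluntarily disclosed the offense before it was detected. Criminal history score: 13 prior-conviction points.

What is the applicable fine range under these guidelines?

£68,000–£108,000

Base offense level for aggravated assault: 11.
R1 applies (level before this adjustment is 11 ≥ 10, so +6): 11 + 6 = 17.
R2 applies: 17 + 1 = 18.
R3 applies: 18 − 1 = 17.
R4 applies (level before this adjustment is 17 < 21, so +1): 17 + 1 = 18.
R5 applies: 18 − 3 = 15.
Final offense level: 15.
Level 15 falls in the 14-18 band.
Fine table: Level 14-18 → £68,000–£108,000.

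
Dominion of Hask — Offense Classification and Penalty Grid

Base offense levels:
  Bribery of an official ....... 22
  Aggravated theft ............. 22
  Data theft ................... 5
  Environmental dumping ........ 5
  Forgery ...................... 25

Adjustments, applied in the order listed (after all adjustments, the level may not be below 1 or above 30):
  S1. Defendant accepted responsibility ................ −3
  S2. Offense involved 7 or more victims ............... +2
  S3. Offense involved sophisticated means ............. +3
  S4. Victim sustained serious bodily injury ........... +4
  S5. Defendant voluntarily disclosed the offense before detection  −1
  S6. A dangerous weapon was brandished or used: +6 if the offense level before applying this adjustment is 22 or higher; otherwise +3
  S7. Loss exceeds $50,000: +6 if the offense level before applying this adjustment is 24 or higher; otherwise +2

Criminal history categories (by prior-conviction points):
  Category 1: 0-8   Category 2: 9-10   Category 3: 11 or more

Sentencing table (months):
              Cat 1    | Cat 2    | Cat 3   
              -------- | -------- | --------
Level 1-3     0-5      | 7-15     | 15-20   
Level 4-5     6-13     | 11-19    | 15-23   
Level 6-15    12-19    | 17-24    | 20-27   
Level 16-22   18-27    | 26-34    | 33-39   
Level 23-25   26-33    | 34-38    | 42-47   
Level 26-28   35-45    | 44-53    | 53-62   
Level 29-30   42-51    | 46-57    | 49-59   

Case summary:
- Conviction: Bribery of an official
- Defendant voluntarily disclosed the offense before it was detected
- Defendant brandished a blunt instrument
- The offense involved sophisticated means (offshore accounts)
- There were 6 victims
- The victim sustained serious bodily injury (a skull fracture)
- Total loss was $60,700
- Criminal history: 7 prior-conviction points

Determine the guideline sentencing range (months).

42-51 months

Base offense level for bribery of an official: 22.
S1 does not apply.
S2 does not apply.
S3 applies: 22 + 3 = 25.
S4 applies: 25 + 4 = 29.
S5 applies: 29 − 1 = 28.
S6 applies (level before this adjustment is 28 ≥ 22, so +6): 28 + 6 = 34.
S7 applies (level before this adjustment is 34 ≥ 24, so +6): 34 + 6 = 40.
Level 40 exceeds the maximum of 30; capped at 30.
Final offense level: 30.
Criminal history: 7 prior points → Category 1 (0-8).
Level 30 falls in the 29-30 band.
Grid: Level 29-30 × Category 1 = 42-51 months.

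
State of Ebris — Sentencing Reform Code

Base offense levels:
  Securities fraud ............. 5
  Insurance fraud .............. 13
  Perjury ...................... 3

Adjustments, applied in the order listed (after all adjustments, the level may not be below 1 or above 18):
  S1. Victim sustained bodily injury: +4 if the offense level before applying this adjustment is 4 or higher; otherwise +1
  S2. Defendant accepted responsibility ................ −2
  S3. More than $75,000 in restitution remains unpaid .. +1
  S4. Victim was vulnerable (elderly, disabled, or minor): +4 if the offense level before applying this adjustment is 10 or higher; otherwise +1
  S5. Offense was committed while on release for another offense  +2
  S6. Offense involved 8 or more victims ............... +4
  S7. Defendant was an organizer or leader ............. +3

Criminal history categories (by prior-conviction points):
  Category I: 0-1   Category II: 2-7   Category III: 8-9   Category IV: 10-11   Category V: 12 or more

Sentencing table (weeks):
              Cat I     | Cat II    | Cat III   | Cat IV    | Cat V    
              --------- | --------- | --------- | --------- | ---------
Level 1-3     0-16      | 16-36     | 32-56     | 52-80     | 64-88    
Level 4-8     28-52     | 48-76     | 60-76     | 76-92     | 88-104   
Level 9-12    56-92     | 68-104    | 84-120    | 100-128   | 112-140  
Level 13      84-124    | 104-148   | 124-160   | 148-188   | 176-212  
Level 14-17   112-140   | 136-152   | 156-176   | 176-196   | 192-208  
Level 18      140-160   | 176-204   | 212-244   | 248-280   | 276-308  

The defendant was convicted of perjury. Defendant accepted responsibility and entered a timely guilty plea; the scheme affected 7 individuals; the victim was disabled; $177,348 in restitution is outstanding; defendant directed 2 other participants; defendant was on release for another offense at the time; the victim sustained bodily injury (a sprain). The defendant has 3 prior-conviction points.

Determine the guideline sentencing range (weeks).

Base offense level for perjury: 3.
S1 applies (level before this adjustment is 3 < 4, so +1): 3 + 1 = 4.
S2 applies: 4 − 2 = 2.
S3 applies: 2 + 1 = 3.
S4 applies (level before this adjustment is 3 < 10, so +1): 3 + 1 = 4.
S5 applies: 4 + 2 = 6.
S6 does not apply.
S7 applies: 6 + 3 = 9.
Final offense level: 9.
Criminal history: 3 prior points → Category II (2-7).
Level 9 falls in the 9-12 band.
Grid: Level 9-12 × Category II = 68-104 weeks.

68-104 weeks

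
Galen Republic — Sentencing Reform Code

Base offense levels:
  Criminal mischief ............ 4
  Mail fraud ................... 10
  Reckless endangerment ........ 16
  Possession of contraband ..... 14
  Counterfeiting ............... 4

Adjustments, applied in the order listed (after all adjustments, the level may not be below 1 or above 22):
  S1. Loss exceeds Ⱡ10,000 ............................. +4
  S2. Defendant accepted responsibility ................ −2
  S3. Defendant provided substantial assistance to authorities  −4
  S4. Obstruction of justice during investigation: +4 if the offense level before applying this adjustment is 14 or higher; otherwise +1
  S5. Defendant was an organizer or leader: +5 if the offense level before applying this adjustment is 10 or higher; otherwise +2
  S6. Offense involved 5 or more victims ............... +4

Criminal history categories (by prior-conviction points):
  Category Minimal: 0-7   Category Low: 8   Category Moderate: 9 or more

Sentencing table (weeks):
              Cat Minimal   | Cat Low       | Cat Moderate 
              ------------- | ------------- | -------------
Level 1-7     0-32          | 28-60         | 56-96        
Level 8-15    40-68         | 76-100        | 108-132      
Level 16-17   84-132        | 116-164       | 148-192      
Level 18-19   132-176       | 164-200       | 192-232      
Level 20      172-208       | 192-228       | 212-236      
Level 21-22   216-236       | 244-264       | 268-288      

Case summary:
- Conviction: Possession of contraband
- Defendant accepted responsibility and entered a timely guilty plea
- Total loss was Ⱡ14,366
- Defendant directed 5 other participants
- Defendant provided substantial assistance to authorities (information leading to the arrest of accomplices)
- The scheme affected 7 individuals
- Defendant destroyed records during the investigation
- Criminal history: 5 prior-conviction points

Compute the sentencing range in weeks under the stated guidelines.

216-236 weeks

Base offense level for possession of contraband: 14.
S1 applies: 14 + 4 = 18.
S2 applies: 18 − 2 = 16.
S3 applies: 16 − 4 = 12.
S4 applies (level before this adjustment is 12 < 14, so +1): 12 + 1 = 13.
S5 applies (level before this adjustment is 13 ≥ 10, so +5): 13 + 5 = 18.
S6 applies: 18 + 4 = 22.
Final offense level: 22.
Criminal history: 5 prior points → Category Minimal (0-7).
Level 22 falls in the 21-22 band.
Grid: Level 21-22 × Category Minimal = 216-236 weeks.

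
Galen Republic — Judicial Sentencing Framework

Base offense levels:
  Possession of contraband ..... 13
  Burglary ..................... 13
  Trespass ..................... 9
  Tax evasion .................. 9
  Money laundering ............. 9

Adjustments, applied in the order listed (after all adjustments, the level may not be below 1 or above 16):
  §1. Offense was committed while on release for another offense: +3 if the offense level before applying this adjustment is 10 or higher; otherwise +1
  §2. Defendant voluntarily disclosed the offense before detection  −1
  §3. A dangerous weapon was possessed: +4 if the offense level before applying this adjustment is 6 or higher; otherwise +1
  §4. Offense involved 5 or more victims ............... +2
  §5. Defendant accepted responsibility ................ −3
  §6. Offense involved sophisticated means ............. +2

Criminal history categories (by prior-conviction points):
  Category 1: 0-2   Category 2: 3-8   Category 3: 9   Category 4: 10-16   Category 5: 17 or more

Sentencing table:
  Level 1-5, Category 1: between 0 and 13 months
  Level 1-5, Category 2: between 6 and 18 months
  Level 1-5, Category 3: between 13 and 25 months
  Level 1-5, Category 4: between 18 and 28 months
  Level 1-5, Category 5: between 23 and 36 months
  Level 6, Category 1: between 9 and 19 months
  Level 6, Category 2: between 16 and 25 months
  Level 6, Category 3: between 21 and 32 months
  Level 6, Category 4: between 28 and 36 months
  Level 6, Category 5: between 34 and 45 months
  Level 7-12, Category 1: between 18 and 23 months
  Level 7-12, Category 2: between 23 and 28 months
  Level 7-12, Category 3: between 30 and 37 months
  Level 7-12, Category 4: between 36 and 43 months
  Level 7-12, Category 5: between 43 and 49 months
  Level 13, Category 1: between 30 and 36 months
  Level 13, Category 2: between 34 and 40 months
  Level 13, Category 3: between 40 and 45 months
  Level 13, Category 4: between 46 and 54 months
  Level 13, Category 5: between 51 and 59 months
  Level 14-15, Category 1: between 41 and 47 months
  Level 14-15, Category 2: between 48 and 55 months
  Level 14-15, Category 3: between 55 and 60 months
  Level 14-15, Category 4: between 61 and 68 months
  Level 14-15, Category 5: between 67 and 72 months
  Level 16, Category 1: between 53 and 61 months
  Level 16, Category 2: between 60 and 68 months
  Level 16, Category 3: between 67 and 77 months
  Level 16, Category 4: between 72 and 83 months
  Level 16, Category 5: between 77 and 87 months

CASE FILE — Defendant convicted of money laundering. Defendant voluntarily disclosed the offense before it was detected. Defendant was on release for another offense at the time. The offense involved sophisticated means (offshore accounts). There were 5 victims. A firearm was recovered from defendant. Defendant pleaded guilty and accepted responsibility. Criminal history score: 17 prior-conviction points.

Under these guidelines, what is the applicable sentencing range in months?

Base offense level for money laundering: 9.
§1 applies (level before this adjustment is 9 < 10, so +1): 9 + 1 = 10.
§2 applies: 10 − 1 = 9.
§3 applies (level before this adjustment is 9 ≥ 6, so +4): 9 + 4 = 13.
§4 applies: 13 + 2 = 15.
§5 applies: 15 − 3 = 12.
§6 applies: 12 + 2 = 14.
Final offense level: 14.
Criminal history: 17 prior points → Category 5 (17+).
Level 14 falls in the 14-15 band.
Grid: Level 14-15 × Category 5 = 67-72 months.

67-72 months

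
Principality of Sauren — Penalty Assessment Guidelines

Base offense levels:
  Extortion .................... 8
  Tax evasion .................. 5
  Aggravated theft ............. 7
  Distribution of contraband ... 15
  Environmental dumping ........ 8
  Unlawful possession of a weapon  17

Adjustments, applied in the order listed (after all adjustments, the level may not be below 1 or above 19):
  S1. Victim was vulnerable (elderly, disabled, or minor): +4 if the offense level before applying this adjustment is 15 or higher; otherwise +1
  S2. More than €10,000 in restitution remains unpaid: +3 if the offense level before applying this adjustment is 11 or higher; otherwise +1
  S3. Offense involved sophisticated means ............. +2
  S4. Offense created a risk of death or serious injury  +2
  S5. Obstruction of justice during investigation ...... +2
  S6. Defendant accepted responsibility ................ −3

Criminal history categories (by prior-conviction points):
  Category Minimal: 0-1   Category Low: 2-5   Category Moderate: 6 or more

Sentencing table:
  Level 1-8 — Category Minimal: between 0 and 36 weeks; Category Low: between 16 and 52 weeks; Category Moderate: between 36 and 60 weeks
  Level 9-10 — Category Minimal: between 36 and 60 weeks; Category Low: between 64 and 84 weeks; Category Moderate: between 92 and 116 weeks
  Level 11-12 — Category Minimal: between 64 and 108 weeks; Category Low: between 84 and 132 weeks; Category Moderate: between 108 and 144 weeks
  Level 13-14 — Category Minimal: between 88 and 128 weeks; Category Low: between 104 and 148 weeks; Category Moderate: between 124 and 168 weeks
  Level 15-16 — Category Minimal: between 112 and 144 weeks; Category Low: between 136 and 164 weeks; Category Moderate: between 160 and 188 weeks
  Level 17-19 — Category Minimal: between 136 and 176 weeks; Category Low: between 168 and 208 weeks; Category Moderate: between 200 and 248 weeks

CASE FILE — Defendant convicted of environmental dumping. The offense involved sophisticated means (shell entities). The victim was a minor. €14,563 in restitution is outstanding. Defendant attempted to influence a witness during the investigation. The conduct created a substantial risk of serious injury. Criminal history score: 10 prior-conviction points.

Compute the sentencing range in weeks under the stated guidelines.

160-188 weeks

Base offense level for environmental dumping: 8.
S1 applies (level before this adjustment is 8 < 15, so +1): 8 + 1 = 9.
S2 applies (level before this adjustment is 9 < 11, so +1): 9 + 1 = 10.
S3 applies: 10 + 2 = 12.
S4 applies: 12 + 2 = 14.
S5 applies: 14 + 2 = 16.
Final offense level: 16.
Criminal history: 10 prior points → Category Moderate (6+).
Level 16 falls in the 15-16 band.
Grid: Level 15-16 × Category Moderate = 160-188 weeks.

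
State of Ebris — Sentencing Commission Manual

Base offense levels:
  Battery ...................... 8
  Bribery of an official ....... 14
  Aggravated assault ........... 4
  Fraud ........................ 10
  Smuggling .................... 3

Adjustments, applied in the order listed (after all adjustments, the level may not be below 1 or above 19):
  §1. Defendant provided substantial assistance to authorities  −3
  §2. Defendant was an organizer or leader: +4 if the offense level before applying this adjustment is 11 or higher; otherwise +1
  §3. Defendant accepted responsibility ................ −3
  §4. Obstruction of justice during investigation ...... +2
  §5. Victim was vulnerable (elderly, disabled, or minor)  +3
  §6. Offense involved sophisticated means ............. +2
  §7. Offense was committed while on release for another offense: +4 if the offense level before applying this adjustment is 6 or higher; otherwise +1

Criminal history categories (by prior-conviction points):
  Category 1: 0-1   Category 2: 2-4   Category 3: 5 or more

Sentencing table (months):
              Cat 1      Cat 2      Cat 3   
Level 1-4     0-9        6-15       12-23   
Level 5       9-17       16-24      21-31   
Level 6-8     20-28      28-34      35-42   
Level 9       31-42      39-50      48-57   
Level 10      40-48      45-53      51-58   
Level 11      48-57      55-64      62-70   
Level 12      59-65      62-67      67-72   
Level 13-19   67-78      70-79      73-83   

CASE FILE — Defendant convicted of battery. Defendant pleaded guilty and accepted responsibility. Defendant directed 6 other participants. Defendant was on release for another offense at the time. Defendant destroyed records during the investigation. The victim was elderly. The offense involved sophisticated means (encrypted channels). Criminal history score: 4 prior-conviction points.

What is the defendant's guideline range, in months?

Base offense level for battery: 8.
§2 applies (level before this adjustment is 8 < 11, so +1): 8 + 1 = 9.
§3 applies: 9 − 3 = 6.
§4 applies: 6 + 2 = 8.
§5 applies: 8 + 3 = 11.
§6 applies: 11 + 2 = 13.
§7 applies (level before this adjustment is 13 ≥ 6, so +4): 13 + 4 = 17.
Final offense level: 17.
Criminal history: 4 prior points → Category 2 (2-4).
Level 17 falls in the 13-19 band.
Grid: Level 13-19 × Category 2 = 70-79 months.

70-79 months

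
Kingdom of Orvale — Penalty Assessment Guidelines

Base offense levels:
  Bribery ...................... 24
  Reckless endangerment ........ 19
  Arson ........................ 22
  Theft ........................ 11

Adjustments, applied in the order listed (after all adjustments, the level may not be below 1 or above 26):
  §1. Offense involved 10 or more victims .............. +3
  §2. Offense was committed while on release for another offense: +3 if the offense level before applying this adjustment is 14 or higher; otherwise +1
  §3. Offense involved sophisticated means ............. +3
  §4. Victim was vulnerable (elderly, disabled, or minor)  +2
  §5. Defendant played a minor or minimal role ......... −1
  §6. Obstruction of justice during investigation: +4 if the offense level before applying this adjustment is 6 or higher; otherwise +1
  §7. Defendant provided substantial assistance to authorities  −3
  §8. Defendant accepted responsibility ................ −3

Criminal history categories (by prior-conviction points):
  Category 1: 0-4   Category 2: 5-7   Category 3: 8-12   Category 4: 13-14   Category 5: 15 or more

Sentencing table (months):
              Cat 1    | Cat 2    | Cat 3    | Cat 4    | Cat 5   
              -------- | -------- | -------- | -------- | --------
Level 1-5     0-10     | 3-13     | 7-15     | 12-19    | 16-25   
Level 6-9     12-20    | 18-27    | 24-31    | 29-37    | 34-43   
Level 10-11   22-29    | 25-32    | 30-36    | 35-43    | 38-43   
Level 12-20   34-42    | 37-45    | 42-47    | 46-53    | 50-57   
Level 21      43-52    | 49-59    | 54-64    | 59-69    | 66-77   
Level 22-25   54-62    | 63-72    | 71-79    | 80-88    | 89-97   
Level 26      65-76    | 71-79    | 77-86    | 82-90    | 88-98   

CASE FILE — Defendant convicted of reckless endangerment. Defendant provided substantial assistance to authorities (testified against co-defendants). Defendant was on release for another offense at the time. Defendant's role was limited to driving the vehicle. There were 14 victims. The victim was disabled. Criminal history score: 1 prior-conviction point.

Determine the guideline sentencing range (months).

54-62 months

Base offense level for reckless endangerment: 19.
§1 applies: 19 + 3 = 22.
§2 applies (level before this adjustment is 22 ≥ 14, so +3): 22 + 3 = 25.
§4 applies: 25 + 2 = 27.
§5 applies: 27 − 1 = 26.
§6 does not apply.
§7 applies: 26 − 3 = 23.
Final offense level: 23.
Criminal history: 1 prior point → Category 1 (0-4).
Level 23 falls in the 22-25 band.
Grid: Level 22-25 × Category 1 = 54-62 months.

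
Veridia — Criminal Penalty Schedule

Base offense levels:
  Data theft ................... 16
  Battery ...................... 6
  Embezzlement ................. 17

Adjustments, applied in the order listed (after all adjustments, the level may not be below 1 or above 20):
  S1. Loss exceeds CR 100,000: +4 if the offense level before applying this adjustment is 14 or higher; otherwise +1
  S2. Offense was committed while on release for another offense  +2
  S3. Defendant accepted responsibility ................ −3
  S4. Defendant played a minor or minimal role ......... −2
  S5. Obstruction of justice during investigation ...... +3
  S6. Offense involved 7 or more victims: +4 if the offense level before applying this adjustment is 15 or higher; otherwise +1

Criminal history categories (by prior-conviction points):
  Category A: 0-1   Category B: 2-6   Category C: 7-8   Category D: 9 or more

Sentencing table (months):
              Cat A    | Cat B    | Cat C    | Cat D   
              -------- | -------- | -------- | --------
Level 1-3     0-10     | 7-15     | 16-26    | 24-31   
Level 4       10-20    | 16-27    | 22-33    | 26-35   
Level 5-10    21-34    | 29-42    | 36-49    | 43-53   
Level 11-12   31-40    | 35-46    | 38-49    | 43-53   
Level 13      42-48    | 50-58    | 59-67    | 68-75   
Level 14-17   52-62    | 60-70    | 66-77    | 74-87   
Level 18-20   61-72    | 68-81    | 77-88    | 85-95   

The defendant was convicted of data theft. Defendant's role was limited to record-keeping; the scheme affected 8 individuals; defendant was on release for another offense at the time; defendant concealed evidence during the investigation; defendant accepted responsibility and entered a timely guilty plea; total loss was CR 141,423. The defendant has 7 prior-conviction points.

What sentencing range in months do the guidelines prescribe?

Base offense level for data theft: 16.
S1 applies (level before this adjustment is 16 ≥ 14, so +4): 16 + 4 = 20.
S2 applies: 20 + 2 = 22.
S3 applies: 22 − 3 = 19.
S4 applies: 19 − 2 = 17.
S5 applies: 17 + 3 = 20.
S6 applies (level before this adjustment is 20 ≥ 15, so +4): 20 + 4 = 24.
Level 24 exceeds the maximum of 20; capped at 20.
Final offense level: 20.
Criminal history: 7 prior points → Category C (7-8).
Level 20 falls in the 18-20 band.
Grid: Level 18-20 × Category C = 77-88 months.

77-88 months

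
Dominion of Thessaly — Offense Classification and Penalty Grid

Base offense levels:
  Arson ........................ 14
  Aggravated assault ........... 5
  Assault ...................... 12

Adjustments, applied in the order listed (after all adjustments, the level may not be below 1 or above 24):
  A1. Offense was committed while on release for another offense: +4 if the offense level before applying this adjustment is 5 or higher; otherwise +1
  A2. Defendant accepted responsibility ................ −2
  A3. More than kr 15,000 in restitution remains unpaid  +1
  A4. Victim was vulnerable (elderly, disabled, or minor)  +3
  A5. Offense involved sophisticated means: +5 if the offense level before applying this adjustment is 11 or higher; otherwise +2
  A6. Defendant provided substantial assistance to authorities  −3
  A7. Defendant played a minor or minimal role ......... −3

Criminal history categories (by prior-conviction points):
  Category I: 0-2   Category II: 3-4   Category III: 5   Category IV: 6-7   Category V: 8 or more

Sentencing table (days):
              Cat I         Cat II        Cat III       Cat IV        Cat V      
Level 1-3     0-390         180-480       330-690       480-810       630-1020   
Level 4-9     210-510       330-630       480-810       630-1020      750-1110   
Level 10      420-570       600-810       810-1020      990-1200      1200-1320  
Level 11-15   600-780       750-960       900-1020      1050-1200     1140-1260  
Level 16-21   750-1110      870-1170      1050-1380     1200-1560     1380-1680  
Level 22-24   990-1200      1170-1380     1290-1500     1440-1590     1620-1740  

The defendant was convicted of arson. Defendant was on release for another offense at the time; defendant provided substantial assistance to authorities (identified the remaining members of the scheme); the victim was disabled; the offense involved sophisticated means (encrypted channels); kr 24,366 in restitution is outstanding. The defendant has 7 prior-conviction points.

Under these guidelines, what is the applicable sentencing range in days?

1440-1590 days

Base offense level for arson: 14.
A1 applies (level before this adjustment is 14 ≥ 5, so +4): 14 + 4 = 18.
A2 does not apply.
A3 applies: 18 + 1 = 19.
A4 applies: 19 + 3 = 22.
A5 applies (level before this adjustment is 22 ≥ 11, so +5): 22 + 5 = 27.
A6 applies: 27 − 3 = 24.
Final offense level: 24.
Criminal history: 7 prior points → Category IV (6-7).
Level 24 falls in the 22-24 band.
Grid: Level 22-24 × Category IV = 1440-1590 days.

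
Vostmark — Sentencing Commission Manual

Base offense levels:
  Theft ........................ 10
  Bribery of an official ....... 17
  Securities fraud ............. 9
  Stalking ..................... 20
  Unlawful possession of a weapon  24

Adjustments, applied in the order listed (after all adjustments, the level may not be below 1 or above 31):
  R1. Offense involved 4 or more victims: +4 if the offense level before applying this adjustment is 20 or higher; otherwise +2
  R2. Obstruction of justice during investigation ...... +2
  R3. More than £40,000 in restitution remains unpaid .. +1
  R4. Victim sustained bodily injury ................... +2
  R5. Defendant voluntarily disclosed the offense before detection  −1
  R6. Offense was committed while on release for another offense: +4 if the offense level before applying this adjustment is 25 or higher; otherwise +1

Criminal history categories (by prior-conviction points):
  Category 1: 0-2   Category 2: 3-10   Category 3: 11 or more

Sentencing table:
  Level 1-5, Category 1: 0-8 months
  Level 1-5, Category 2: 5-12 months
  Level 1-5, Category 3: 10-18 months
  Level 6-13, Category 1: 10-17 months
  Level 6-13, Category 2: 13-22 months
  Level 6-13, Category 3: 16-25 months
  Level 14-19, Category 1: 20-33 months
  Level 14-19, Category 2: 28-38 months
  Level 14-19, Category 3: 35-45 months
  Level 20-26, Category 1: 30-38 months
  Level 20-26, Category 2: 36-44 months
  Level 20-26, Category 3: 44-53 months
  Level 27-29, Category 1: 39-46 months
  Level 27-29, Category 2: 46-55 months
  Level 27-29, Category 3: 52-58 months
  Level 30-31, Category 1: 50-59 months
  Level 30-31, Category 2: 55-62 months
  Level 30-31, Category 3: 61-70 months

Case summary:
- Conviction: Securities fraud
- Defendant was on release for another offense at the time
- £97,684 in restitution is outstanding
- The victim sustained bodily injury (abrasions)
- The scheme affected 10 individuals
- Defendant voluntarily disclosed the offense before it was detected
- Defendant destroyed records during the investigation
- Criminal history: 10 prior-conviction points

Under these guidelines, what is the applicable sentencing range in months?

Base offense level for securities fraud: 9.
R1 applies (level before this adjustment is 9 < 20, so +2): 9 + 2 = 11.
R2 applies: 11 + 2 = 13.
R3 applies: 13 + 1 = 14.
R4 applies: 14 + 2 = 16.
R5 applies: 16 − 1 = 15.
R6 applies (level before this adjustment is 15 < 25, so +1): 15 + 1 = 16.
Final offense level: 16.
Criminal history: 10 prior points → Category 2 (3-10).
Level 16 falls in the 14-19 band.
Grid: Level 14-19 × Category 2 = 28-38 months.

28-38 months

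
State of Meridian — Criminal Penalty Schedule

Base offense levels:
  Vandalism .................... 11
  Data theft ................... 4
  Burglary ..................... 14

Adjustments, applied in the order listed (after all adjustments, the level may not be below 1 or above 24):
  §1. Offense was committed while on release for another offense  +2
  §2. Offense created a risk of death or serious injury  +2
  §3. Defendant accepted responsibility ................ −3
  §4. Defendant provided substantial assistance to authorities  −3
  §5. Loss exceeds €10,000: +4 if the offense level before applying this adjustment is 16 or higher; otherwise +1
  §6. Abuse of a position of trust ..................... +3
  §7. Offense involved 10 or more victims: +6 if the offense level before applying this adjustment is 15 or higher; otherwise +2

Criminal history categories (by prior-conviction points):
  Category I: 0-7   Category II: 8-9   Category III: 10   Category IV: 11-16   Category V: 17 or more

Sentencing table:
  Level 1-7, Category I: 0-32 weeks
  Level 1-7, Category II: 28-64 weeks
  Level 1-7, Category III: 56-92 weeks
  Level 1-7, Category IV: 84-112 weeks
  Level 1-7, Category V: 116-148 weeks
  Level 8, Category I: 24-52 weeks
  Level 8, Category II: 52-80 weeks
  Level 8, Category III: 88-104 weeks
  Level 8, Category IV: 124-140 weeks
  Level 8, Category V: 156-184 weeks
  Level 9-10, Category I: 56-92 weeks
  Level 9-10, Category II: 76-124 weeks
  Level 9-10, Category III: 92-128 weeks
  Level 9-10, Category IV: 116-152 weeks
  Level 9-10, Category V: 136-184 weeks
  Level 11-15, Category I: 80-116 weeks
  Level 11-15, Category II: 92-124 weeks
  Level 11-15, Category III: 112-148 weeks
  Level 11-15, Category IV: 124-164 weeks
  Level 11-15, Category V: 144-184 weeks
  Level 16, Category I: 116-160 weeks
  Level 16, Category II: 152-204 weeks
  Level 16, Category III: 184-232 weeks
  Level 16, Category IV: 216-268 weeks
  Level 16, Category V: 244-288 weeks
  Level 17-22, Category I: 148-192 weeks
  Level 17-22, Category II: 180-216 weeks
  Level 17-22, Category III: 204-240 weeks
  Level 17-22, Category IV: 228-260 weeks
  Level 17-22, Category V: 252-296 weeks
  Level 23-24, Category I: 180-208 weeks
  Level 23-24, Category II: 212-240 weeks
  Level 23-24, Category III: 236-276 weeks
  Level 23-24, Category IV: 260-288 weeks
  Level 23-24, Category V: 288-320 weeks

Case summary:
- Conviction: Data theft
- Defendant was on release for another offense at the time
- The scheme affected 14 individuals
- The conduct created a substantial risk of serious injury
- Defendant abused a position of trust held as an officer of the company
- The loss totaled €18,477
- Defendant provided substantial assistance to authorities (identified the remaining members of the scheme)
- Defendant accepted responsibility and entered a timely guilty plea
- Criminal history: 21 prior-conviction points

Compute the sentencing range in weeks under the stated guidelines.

Base offense level for data theft: 4.
§1 applies: 4 + 2 = 6.
§2 applies: 6 + 2 = 8.
§3 applies: 8 − 3 = 5.
§4 applies: 5 − 3 = 2.
§5 applies (level before this adjustment is 2 < 16, so +1): 2 + 1 = 3.
§6 applies: 3 + 3 = 6.
§7 applies (level before this adjustment is 6 < 15, so +2): 6 + 2 = 8.
Final offense level: 8.
Criminal history: 21 prior points → Category V (17+).
Level 8 falls in the 8 band.
Grid: Level 8 × Category V = 156-184 weeks.

156-184 weeks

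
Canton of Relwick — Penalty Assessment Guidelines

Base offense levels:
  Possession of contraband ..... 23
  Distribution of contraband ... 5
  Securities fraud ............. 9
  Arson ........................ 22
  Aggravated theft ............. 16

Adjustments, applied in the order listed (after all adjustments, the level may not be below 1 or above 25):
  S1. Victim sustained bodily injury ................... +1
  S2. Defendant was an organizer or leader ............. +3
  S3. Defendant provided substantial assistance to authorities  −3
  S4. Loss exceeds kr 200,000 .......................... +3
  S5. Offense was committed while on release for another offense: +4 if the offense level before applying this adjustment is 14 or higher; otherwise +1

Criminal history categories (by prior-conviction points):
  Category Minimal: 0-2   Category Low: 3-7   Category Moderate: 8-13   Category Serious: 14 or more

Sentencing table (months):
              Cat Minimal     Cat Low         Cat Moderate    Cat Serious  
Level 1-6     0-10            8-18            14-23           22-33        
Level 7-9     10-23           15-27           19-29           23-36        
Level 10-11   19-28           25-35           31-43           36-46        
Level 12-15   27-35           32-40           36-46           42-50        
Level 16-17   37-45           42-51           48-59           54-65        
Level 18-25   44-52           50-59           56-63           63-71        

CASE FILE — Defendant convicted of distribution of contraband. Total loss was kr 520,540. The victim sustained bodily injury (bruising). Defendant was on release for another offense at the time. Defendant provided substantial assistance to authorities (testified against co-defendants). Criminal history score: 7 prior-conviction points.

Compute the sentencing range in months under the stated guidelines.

15-27 months

Base offense level for distribution of contraband: 5.
S1 applies: 5 + 1 = 6.
S2 does not apply.
S3 applies: 6 − 3 = 3.
S4 applies: 3 + 3 = 6.
S5 applies (level before this adjustment is 6 < 14, so +1): 6 + 1 = 7.
Final offense level: 7.
Criminal history: 7 prior points → Category Low (3-7).
Level 7 falls in the 7-9 band.
Grid: Level 7-9 × Category Low = 15-27 months.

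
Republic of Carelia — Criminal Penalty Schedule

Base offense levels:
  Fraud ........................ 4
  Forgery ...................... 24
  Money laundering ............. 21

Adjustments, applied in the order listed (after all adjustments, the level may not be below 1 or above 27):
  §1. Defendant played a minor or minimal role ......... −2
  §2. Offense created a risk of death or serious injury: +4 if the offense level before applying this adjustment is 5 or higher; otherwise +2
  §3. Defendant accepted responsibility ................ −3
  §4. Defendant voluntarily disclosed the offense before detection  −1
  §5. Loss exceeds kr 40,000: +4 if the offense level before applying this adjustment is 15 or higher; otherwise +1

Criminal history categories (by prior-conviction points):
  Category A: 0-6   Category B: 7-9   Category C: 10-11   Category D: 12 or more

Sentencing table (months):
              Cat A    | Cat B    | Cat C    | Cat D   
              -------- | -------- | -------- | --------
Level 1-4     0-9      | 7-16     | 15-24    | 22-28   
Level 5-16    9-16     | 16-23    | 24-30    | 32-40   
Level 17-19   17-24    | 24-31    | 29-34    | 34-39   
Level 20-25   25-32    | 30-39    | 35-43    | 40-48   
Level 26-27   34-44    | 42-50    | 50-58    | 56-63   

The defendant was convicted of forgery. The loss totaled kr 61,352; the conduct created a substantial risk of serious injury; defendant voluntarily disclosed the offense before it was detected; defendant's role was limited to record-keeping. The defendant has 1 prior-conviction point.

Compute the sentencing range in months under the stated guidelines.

34-44 months

Base offense level for forgery: 24.
§1 applies: 24 − 2 = 22.
§2 applies (level before this adjustment is 22 ≥ 5, so +4): 22 + 4 = 26.
§4 applies: 26 − 1 = 25.
§5 applies (level before this adjustment is 25 ≥ 15, so +4): 25 + 4 = 29.
Level 29 exceeds the maximum of 27; capped at 27.
Final offense level: 27.
Criminal history: 1 prior point → Category A (0-6).
Level 27 falls in the 26-27 band.
Grid: Level 26-27 × Category A = 34-44 months.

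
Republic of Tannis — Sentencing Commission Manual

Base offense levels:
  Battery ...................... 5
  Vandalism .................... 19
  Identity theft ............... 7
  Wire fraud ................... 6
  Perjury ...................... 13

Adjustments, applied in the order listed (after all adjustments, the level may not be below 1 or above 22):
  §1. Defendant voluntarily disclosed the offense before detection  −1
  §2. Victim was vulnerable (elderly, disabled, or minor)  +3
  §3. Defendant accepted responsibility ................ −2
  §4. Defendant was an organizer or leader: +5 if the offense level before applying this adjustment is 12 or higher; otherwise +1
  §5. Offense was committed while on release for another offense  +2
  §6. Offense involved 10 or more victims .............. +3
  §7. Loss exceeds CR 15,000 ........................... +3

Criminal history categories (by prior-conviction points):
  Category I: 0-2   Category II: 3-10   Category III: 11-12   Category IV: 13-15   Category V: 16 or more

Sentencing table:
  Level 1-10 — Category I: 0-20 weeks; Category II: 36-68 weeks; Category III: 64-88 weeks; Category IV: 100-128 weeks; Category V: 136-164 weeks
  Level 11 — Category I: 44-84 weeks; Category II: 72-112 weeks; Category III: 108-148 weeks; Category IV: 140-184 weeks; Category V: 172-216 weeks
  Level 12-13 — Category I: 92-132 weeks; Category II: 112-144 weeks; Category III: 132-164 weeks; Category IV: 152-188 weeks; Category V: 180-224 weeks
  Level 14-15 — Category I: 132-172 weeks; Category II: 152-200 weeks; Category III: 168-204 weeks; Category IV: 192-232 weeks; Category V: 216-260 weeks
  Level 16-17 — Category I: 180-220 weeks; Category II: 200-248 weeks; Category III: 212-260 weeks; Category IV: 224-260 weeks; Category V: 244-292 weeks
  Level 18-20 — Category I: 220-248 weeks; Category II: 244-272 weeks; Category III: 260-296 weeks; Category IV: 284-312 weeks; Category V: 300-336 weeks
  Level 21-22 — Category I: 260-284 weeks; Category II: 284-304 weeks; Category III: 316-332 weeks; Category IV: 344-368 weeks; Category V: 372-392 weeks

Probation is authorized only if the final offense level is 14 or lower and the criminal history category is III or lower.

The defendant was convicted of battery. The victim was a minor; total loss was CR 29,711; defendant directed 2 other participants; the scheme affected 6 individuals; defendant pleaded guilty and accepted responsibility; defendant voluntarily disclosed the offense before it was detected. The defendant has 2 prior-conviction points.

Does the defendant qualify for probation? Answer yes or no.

Yes

Base offense level for battery: 5.
§1 applies: 5 − 1 = 4.
§2 applies: 4 + 3 = 7.
§3 applies: 7 − 2 = 5.
§4 applies (level before this adjustment is 5 < 12, so +1): 5 + 1 = 6.
§7 applies: 6 + 3 = 9.
Final offense level: 9.
Criminal history: 2 prior points → Category I (0-2).
Level 9 falls in the 1-10 band.
Grid: Level 1-10 × Category I = 0-20 weeks.
Probation check: level 9 ≤ 14 and category I ≤ III → eligible.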